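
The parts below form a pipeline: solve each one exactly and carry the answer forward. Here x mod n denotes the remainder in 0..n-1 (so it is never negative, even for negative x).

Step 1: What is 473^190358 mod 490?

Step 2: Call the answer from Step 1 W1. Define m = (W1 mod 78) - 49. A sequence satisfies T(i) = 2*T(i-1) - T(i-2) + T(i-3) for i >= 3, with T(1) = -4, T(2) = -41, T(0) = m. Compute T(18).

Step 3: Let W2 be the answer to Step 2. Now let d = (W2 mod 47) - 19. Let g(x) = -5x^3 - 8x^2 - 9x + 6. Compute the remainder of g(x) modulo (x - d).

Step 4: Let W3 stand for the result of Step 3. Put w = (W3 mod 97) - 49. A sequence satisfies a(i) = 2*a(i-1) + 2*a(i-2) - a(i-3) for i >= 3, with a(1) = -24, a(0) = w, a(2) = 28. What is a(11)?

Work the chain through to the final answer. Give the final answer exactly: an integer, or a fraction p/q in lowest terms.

Step 1: squarings mod 490: 473^1=473, 473^2=289, 473^4=221, 473^8=331, 473^16=291, 473^32=401, 473^64=81, 473^128=191, 473^256=221, 473^512=331, 473^1024=291, 473^2048=401, 473^4096=81, 473^8192=191, 473^16384=221, 473^32768=331, 473^65536=291, 473^131072=401; 473^190358 = 473^2 * 473^4 * 473^16 * 473^128 * 473^256 * 473^512 * 473^1024 * 473^8192 * 473^16384 * 473^32768 * 473^131072 = 79 (mod 490); answer 79
Step 2: W1 = 79; m = -48; T(3) = 2*(-41) - 1*(-4) + 1*(-48) = -126; iterating: T(3)=-126, T(4)=-215, T(5)=-345, T(6)=-601, T(7)=-1072, T(8)=-1888, T(9)=-3305, T(10)=-5794, T(11)=-10171, T(12)=-17853, T(13)=-31329, T(14)=-54976, T(15)=-96476, T(16)=-169305, T(17)=-297110, T(18)=-521391; answer -521391
Step 3: W2 = -521391; d = 8; remainder = value at the root: -5*(8)^3 - 8*(8)^2 - 9*(8)^1 + 6 = (-2560) + (-512) + (-72) + (6) = -3138; answer -3138
Step 4: W3 = -3138; w = 14; a(3) = 2*(28) + 2*(-24) - 1*(14) = -6; iterating: a(3)=-6, a(4)=68, a(5)=96, a(6)=334, a(7)=792, a(8)=2156, a(9)=5562, a(10)=14644, a(11)=38256; answer 38256

38256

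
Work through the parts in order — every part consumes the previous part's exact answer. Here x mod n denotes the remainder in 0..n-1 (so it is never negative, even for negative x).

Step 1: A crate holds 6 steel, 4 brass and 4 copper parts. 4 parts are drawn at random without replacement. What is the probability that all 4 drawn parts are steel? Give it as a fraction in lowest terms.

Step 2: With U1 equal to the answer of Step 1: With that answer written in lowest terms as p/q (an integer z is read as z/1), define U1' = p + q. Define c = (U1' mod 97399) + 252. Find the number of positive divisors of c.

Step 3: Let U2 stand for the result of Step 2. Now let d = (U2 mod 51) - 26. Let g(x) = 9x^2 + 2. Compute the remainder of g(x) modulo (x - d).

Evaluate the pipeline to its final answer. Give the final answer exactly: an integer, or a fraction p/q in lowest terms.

3602

Step 1: total draws C(14,4) = 1001; favorable C(6,4) = 15; P = 15/1001; answer 15/1001
Step 2: U1 = 15/1001; threaded value p + q = 1016; c = 1268; 1268 = 2^2 * 317; number of divisors = (2+1) * (1+1) = 6; answer 6
Step 3: U2 = 6; d = -20; remainder = value at the root: 9*(-20)^2 + 2 = (3600) + (2) = 3602; answer 3602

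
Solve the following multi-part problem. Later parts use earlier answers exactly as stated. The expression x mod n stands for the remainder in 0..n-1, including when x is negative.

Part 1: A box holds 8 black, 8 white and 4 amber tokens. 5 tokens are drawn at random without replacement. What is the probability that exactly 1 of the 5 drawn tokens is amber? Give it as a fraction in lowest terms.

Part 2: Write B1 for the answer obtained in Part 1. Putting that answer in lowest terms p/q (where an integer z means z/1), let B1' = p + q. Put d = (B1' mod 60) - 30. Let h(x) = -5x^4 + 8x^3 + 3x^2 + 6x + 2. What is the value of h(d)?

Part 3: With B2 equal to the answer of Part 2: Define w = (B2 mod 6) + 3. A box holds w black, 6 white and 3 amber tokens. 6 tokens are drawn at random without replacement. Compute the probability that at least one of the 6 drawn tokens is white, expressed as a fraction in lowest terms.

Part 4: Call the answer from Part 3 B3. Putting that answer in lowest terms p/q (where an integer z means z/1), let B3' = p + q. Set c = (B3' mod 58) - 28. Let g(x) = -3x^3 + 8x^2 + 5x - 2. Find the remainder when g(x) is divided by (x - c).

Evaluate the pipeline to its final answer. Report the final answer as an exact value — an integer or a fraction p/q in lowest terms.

4

Part 1: total draws C(20,5) = 15504; favorable C(4,1)*C(16,4) = 7280; P = 455/969; answer 455/969
Part 2: B1 = 455/969; threaded value p + q = 1424; d = 14; -5*(14)^4 + 8*(14)^3 + 3*(14)^2 + 6*(14)^1 + 2 = (-192080) + (21952) + (588) + (84) + (2) = -169454; answer -169454
Part 3: B2 = -169454; w = 7; total draws C(16,6) = 8008; complement C(10,6) = 210; favorable 8008 - 210 = 7798; P = 557/572; answer 557/572
Part 4: B3 = 557/572; threaded value p + q = 1129; c = -1; remainder = value at the root: -3*(-1)^3 + 8*(-1)^2 + 5*(-1)^1 - 2 = (3) + (8) + (-5) + (-2) = 4; answer 4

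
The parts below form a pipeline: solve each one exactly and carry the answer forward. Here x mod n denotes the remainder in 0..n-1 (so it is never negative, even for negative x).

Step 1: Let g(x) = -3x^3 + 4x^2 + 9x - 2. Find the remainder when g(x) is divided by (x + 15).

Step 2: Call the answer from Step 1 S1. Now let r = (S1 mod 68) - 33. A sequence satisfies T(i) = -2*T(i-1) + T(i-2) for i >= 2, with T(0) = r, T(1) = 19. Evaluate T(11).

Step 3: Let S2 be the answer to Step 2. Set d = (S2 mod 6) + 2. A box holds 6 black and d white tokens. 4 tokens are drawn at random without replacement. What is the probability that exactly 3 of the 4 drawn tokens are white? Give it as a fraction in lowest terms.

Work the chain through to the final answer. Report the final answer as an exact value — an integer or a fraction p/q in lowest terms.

Step 1: remainder = value at the root: -3*(-15)^3 + 4*(-15)^2 + 9*(-15)^1 - 2 = (10125) + (900) + (-135) + (-2) = 10888; answer 10888
Step 2: S1 = 10888; r = -25; T(2) = -2*(19) + 1*(-25) = -63; iterating: T(2)=-63, T(3)=145, T(4)=-353, T(5)=851, T(6)=-2055, T(7)=4961, T(8)=-11977, T(9)=28915, T(10)=-69807, T(11)=168529; answer 168529
Step 3: S2 = 168529; d = 3; total draws C(9,4) = 126; favorable C(3,3)*C(6,1) = 6; P = 1/21; answer 1/21

1/21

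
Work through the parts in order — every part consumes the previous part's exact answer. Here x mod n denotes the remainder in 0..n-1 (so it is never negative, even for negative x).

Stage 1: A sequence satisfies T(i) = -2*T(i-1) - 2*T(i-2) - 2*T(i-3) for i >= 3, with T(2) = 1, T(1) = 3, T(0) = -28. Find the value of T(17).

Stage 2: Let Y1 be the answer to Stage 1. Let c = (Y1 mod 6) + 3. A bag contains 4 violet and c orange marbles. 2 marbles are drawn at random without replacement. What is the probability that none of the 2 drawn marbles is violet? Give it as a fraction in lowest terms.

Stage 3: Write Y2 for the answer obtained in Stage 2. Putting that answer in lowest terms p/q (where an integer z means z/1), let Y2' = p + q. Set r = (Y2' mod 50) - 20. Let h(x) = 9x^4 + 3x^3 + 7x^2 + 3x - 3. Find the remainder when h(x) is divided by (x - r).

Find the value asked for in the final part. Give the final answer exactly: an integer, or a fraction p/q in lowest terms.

Stage 1: T(3) = -2*(1) - 2*(3) - 2*(-28) = 48; iterating: T(3)=48, T(4)=-104, T(5)=110, T(6)=-108, T(7)=204, T(8)=-412, T(9)=632, T(10)=-848, T(11)=1256, T(12)=-2080, T(13)=3344, T(14)=-5040, T(15)=7552, T(16)=-11712, T(17)=18400; answer 18400
Stage 2: Y1 = 18400; c = 7; total draws C(11,2) = 55; favorable C(7,2) = 21; P = 21/55; answer 21/55
Stage 3: Y2 = 21/55; threaded value p + q = 76; r = 6; remainder = value at the root: 9*(6)^4 + 3*(6)^3 + 7*(6)^2 + 3*(6)^1 - 3 = (11664) + (648) + (252) + (18) + (-3) = 12579; answer 12579

12579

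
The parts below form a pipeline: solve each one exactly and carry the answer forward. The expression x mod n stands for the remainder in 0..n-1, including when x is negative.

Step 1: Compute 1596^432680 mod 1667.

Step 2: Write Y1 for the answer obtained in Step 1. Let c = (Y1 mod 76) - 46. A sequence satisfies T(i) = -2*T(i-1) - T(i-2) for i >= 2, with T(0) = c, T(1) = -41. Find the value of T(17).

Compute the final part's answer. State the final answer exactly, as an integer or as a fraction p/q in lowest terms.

-329

Step 1: squarings mod 1667: 1596^1=1596, 1596^2=40, 1596^4=1600, 1596^8=1155, 1596^16=425, 1596^32=589, 1596^64=185, 1596^128=885, 1596^256=1402, 1596^512=211, 1596^1024=1179, 1596^2048=1430, 1596^4096=1158, 1596^8192=696, 1596^16384=986, 1596^32768=335, 1596^65536=536, 1596^131072=572, 1596^262144=452; 1596^432680 = 1596^8 * 1596^32 * 1596^512 * 1596^2048 * 1596^4096 * 1596^32768 * 1596^131072 * 1596^262144 = 145 (mod 1667); answer 145
Step 2: Y1 = 145; c = 23; T(2) = -2*(-41) - 1*(23) = 59; iterating: T(2)=59, T(3)=-77, T(4)=95, T(5)=-113, T(6)=131, T(7)=-149, T(8)=167, T(9)=-185, T(10)=203, T(11)=-221, T(12)=239, T(13)=-257, T(14)=275, T(15)=-293, T(16)=311, T(17)=-329; answer -329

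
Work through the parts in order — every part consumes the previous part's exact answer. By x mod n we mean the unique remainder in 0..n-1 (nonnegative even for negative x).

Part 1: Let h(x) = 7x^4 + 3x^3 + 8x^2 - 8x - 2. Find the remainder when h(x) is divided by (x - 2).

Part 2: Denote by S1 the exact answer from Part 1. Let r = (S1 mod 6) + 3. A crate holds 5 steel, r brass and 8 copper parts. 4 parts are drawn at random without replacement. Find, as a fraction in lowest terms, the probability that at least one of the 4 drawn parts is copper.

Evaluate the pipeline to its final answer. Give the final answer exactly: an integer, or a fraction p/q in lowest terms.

Part 1: remainder = value at the root: 7*(2)^4 + 3*(2)^3 + 8*(2)^2 - 8*(2)^1 - 2 = (112) + (24) + (32) + (-16) + (-2) = 150; answer 150
Part 2: S1 = 150; r = 3; total draws C(16,4) = 1820; complement C(8,4) = 70; favorable 1820 - 70 = 1750; P = 25/26; answer 25/26

25/26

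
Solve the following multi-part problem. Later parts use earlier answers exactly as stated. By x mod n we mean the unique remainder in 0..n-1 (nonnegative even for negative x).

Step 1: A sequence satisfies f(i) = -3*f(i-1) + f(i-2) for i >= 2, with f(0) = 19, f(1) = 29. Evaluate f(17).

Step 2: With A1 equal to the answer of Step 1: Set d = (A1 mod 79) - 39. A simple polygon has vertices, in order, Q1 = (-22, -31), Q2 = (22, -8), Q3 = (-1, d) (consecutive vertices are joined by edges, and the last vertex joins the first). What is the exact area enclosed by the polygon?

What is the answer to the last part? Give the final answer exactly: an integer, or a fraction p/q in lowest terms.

Step 1: f(2) = -3*(29) + 1*(19) = -68; iterating: f(2)=-68, f(3)=233, f(4)=-767, f(5)=2534, f(6)=-8369, f(7)=27641, f(8)=-91292, f(9)=301517, f(10)=-995843, f(11)=3289046, f(12)=-10862981, f(13)=35877989, f(14)=-118496948, f(15)=391368833, f(16)=-1292603447, f(17)=4269179174; answer 4269179174
Step 2: A1 = 4269179174; d = 17; cross terms: (-22*-8 - 22*-31)=858, (22*17 - -1*-8)=366, (-1*-31 - -22*17)=405; twice the area = |1629| = 1629; area = 1629/2; answer 1629/2

1629/2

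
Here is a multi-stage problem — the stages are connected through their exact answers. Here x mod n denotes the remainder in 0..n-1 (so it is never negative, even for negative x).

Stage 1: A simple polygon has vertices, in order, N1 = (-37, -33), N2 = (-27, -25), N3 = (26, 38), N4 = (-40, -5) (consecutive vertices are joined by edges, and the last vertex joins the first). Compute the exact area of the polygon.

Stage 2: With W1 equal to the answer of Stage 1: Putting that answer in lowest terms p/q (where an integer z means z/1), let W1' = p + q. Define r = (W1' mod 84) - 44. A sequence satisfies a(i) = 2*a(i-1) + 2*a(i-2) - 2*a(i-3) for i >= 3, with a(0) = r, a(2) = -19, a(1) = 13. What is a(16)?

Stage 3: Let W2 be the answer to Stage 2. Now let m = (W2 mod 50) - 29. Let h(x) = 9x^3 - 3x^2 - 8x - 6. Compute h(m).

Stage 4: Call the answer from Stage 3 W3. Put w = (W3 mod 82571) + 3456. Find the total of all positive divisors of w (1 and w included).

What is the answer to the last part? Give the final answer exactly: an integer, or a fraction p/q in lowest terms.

Stage 1: cross terms: (-37*-25 - -27*-33)=34, (-27*38 - 26*-25)=-376, (26*-5 - -40*38)=1390, (-40*-33 - -37*-5)=1135; twice the area = |2183| = 2183; area = 2183/2; answer 2183/2
Stage 2: W1 = 2183/2; threaded value p + q = 2185; r = -43; a(3) = 2*(-19) + 2*(13) - 2*(-43) = 74; iterating: a(3)=74, a(4)=84, a(5)=354, a(6)=728, a(7)=1996, a(8)=4740, a(9)=12016, a(10)=29520, a(11)=73592, a(12)=182192, a(13)=452528, a(14)=1122256, a(15)=2785184, a(16)=6909824; answer 6909824
Stage 3: W2 = 6909824; m = -5; 9*(-5)^3 - 3*(-5)^2 - 8*(-5)^1 - 6 = (-1125) + (-75) + (40) + (-6) = -1166; answer -1166
Stage 4: W3 = -1166; w = 84861; 84861 = 3^3 * 7 * 449; sigma = (1 + 3 + 9 + 27) * (1 + 7) * (1 + 449) = 40 * 8 * 450 = 144000; answer 144000

144000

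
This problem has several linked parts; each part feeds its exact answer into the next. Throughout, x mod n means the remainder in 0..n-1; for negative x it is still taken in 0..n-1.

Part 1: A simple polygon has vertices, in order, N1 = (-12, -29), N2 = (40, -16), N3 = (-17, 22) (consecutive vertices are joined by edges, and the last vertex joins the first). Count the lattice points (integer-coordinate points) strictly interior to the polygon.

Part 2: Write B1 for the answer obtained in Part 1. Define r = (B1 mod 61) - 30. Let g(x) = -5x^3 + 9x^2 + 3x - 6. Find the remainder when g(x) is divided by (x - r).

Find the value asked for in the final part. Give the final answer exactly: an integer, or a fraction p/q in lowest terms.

129421

Part 1: cross terms: (-12*-16 - 40*-29)=1352, (40*22 - -17*-16)=608, (-17*-29 - -12*22)=757; twice the area = |2717| = 2717; area = 2717/2; boundary points = 13 + 19 + 1 = 33; strictly interior points = area - boundary/2 + 1 = 1343; answer 1343
Part 2: B1 = 1343; r = -29; remainder = value at the root: -5*(-29)^3 + 9*(-29)^2 + 3*(-29)^1 - 6 = (121945) + (7569) + (-87) + (-6) = 129421; answer 129421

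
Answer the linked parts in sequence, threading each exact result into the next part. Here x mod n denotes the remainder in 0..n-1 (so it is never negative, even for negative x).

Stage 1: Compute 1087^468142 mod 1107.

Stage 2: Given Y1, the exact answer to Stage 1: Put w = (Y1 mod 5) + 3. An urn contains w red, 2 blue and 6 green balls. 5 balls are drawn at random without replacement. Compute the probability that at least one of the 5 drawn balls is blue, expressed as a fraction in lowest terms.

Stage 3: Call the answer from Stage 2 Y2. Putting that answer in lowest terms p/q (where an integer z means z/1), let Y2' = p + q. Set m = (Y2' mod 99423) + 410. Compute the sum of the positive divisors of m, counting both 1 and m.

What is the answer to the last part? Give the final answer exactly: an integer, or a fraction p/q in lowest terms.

672

Stage 1: squarings mod 1107: 1087^1=1087, 1087^2=400, 1087^4=592, 1087^8=652, 1087^16=16, 1087^32=256, 1087^64=223, 1087^128=1021, 1087^256=754, 1087^512=625, 1087^1024=961, 1087^2048=283, 1087^4096=385, 1087^8192=994, 1087^16384=592, 1087^32768=652, 1087^65536=16, 1087^131072=256, 1087^262144=223; 1087^468142 = 1087^2 * 1087^4 * 1087^8 * 1087^32 * 1087^128 * 1087^1024 * 1087^8192 * 1087^65536 * 1087^131072 * 1087^262144 = 1015 (mod 1107); answer 1015
Stage 2: Y1 = 1015; w = 3; total draws C(11,5) = 462; complement C(9,5) = 126; favorable 462 - 126 = 336; P = 8/11; answer 8/11
Stage 3: Y2 = 8/11; threaded value p + q = 19; m = 429; 429 = 3 * 11 * 13; sigma = (1 + 3) * (1 + 11) * (1 + 13) = 4 * 12 * 14 = 672; answer 672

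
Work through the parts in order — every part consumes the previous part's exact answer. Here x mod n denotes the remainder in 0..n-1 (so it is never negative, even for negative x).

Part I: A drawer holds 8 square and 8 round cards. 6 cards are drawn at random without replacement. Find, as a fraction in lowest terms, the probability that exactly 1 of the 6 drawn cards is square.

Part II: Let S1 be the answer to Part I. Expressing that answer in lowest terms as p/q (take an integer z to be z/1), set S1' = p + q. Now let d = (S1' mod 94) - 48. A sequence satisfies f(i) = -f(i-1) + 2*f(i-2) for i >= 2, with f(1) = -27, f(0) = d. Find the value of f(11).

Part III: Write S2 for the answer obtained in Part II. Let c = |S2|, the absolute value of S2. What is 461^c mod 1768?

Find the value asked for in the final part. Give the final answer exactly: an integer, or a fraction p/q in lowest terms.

229

Part I: total draws C(16,6) = 8008; favorable C(8,1)*C(8,5) = 448; P = 8/143; answer 8/143
Part II: S1 = 8/143; threaded value p + q = 151; d = 9; f(2) = -1*(-27) + 2*(9) = 45; iterating: f(2)=45, f(3)=-99, f(4)=189, f(5)=-387, f(6)=765, f(7)=-1539, f(8)=3069, f(9)=-6147, f(10)=12285, f(11)=-24579; answer -24579
Part III: S2 = -24579; c = 24579; squarings mod 1768: 461^1=461, 461^2=361, 461^4=1257, 461^8=1225, 461^16=1361, 461^32=1225, 461^64=1361, 461^128=1225, 461^256=1361, 461^512=1225, 461^1024=1361, 461^2048=1225, 461^4096=1361, 461^8192=1225, 461^16384=1361; 461^24579 = 461^1 * 461^2 * 461^8192 * 461^16384 = 229 (mod 1768); answer 229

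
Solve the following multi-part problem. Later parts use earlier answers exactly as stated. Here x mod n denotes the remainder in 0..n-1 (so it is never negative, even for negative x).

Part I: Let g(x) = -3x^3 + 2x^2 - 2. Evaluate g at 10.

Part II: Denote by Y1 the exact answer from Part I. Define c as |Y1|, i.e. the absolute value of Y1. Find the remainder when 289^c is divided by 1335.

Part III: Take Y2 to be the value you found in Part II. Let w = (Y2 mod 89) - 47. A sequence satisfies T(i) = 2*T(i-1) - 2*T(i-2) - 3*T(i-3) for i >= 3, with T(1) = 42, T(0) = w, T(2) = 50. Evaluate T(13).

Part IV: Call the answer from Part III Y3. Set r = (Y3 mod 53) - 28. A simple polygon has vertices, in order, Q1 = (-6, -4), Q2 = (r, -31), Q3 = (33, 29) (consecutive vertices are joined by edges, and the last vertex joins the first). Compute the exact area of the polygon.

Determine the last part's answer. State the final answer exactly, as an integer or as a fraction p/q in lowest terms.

1185/2

Part I: -3*(10)^3 + 2*(10)^2 - 2 = (-3000) + (200) + (-2) = -2802; answer -2802
Part II: Y1 = -2802; c = 2802; squarings mod 1335: 289^1=289, 289^2=751, 289^4=631, 289^8=331, 289^16=91, 289^32=271, 289^64=16, 289^128=256, 289^256=121, 289^512=1291, 289^1024=601, 289^2048=751; 289^2802 = 289^2 * 289^16 * 289^32 * 289^64 * 289^128 * 289^512 * 289^2048 = 331 (mod 1335); answer 331
Part III: Y2 = 331; w = 17; T(3) = 2*(50) - 2*(42) - 3*(17) = -35; iterating: T(3)=-35, T(4)=-296, T(5)=-672, T(6)=-647, T(7)=938, T(8)=5186, T(9)=10437, T(10)=7688, T(11)=-21056, T(12)=-88799, T(13)=-158550; answer -158550
Part IV: Y3 = -158550; r = -2; cross terms: (-6*-31 - -2*-4)=178, (-2*29 - 33*-31)=965, (33*-4 - -6*29)=42; twice the area = |1185| = 1185; area = 1185/2; answer 1185/2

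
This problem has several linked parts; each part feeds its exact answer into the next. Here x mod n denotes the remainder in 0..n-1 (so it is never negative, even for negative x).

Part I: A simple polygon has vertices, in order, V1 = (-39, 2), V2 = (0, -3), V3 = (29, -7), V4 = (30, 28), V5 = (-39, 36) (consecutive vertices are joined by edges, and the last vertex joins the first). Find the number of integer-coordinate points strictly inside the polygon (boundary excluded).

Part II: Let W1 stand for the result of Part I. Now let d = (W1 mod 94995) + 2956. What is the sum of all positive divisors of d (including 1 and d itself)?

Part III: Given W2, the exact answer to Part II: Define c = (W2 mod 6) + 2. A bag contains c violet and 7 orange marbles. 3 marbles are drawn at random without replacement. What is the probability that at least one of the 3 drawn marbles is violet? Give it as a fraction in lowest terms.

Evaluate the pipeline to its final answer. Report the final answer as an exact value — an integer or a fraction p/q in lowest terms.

Part I: cross terms: (-39*-3 - 0*2)=117, (0*-7 - 29*-3)=87, (29*28 - 30*-7)=1022, (30*36 - -39*28)=2172, (-39*2 - -39*36)=1326; twice the area = |4724| = 4724; area = 2362; boundary points = 1 + 1 + 1 + 1 + 34 = 38; strictly interior points = area - boundary/2 + 1 = 2344; answer 2344
Part II: W1 = 2344; d = 5300; 5300 = 2^2 * 5^2 * 53; sigma = (1 + 2 + 4) * (1 + 5 + 25) * (1 + 53) = 7 * 31 * 54 = 11718; answer 11718
Part III: W2 = 11718; c = 2; total draws C(9,3) = 84; complement C(7,3) = 35; favorable 84 - 35 = 49; P = 7/12; answer 7/12

7/12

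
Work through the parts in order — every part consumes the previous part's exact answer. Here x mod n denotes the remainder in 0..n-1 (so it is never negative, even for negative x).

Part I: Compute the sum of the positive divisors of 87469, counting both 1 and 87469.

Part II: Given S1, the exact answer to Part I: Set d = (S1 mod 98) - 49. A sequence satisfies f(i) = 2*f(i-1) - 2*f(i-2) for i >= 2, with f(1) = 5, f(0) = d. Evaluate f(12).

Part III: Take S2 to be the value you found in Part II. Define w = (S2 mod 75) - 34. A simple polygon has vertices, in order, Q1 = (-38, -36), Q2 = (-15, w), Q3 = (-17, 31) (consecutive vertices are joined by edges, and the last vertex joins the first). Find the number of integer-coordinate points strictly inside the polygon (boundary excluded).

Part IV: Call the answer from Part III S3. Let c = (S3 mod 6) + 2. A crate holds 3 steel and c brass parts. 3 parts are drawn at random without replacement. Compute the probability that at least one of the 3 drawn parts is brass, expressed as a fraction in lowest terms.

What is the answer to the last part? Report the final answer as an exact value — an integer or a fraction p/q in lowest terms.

119/120

Part I: 87469 = 23 * 3803; sigma = (1 + 23) * (1 + 3803) = 24 * 3804 = 91296; answer 91296
Part II: S1 = 91296; d = 9; f(2) = 2*(5) - 2*(9) = -8; iterating: f(2)=-8, f(3)=-26, f(4)=-36, f(5)=-20, f(6)=32, f(7)=104, f(8)=144, f(9)=80, f(10)=-128, f(11)=-416, f(12)=-576; answer -576
Part III: S2 = -576; w = -10; cross terms: (-38*-10 - -15*-36)=-160, (-15*31 - -17*-10)=-635, (-17*-36 - -38*31)=1790; twice the area = |995| = 995; area = 995/2; boundary points = 1 + 1 + 1 = 3; strictly interior points = area - boundary/2 + 1 = 497; answer 497
Part IV: S3 = 497; c = 7; total draws C(10,3) = 120; complement C(3,3) = 1; favorable 120 - 1 = 119; P = 119/120; answer 119/120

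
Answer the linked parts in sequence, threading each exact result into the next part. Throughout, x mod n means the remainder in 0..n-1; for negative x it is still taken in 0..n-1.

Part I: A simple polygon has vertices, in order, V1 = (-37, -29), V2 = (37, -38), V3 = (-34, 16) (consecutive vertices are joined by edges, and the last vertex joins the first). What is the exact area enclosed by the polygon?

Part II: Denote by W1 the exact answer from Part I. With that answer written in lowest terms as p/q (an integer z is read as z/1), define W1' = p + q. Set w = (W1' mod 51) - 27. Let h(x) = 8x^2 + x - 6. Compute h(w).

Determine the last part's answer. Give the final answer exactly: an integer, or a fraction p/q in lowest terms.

Part I: cross terms: (-37*-38 - 37*-29)=2479, (37*16 - -34*-38)=-700, (-34*-29 - -37*16)=1578; twice the area = |3357| = 3357; area = 3357/2; answer 3357/2
Part II: W1 = 3357/2; threaded value p + q = 3359; w = 17; 8*(17)^2 + 1*(17)^1 - 6 = (2312) + (17) + (-6) = 2323; answer 2323

2323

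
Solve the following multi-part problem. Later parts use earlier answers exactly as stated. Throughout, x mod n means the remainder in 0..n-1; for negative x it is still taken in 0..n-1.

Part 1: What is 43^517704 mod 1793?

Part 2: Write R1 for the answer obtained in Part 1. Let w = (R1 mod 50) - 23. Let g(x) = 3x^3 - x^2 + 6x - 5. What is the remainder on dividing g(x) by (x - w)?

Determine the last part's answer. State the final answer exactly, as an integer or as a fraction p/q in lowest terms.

Part 1: squarings mod 1793: 43^1=43, 43^2=56, 43^4=1343, 43^8=1684, 43^16=1123, 43^32=650, 43^64=1145, 43^128=342, 43^256=419, 43^512=1640, 43^1024=100, 43^2048=1035, 43^4096=804, 43^8192=936, 43^16384=1112, 43^32768=1167, 43^65536=1002, 43^131072=1717, 43^262144=397; 43^517704 = 43^8 * 43^64 * 43^512 * 43^1024 * 43^8192 * 43^16384 * 43^32768 * 43^65536 * 43^131072 * 43^262144 = 892 (mod 1793); answer 892
Part 2: R1 = 892; w = 19; remainder = value at the root: 3*(19)^3 - 1*(19)^2 + 6*(19)^1 - 5 = (20577) + (-361) + (114) + (-5) = 20325; answer 20325

20325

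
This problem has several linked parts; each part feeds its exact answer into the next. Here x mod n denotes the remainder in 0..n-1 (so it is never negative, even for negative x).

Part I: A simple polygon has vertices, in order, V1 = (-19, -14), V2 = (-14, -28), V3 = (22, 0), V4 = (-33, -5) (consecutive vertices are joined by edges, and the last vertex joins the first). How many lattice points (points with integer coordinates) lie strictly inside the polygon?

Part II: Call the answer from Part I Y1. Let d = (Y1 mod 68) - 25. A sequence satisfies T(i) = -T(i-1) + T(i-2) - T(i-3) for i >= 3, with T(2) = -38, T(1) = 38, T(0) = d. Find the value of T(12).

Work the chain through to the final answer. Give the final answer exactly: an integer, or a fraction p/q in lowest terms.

Part I: cross terms: (-19*-28 - -14*-14)=336, (-14*0 - 22*-28)=616, (22*-5 - -33*0)=-110, (-33*-14 - -19*-5)=367; twice the area = |1209| = 1209; area = 1209/2; boundary points = 1 + 4 + 5 + 1 = 11; strictly interior points = area - boundary/2 + 1 = 600; answer 600
Part II: Y1 = 600; d = 31; T(3) = -1*(-38) + 1*(38) - 1*(31) = 45; iterating: T(3)=45, T(4)=-121, T(5)=204, T(6)=-370, T(7)=695, T(8)=-1269, T(9)=2334, T(10)=-4298, T(11)=7901, T(12)=-14533; answer -14533

-14533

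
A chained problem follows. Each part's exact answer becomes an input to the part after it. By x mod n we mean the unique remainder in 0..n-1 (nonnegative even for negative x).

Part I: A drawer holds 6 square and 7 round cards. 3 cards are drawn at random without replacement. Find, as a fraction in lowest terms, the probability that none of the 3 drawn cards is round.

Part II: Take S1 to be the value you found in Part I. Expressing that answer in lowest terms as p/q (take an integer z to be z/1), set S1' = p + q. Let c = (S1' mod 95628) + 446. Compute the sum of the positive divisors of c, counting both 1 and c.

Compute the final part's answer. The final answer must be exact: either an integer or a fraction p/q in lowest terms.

600

Part I: total draws C(13,3) = 286; favorable C(6,3) = 20; P = 10/143; answer 10/143
Part II: S1 = 10/143; threaded value p + q = 153; c = 599; 599 is prime, so its only divisors are 1 and 599; sigma = 1 + 599 = 600; answer 600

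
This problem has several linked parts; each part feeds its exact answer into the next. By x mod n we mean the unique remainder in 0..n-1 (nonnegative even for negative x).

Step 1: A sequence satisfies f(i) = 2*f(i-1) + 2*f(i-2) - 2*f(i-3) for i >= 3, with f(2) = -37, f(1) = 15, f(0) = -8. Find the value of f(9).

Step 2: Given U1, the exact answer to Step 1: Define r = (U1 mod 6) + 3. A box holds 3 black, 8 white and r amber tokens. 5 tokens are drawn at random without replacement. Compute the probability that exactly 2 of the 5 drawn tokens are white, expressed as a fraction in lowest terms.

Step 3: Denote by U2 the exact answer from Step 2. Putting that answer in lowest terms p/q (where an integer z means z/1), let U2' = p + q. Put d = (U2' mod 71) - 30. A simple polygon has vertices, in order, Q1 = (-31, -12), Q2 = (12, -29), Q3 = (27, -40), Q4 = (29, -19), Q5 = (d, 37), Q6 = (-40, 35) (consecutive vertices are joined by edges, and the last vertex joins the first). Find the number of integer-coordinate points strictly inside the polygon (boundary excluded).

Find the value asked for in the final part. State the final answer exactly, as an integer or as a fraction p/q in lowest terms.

3350

Step 1: f(3) = 2*(-37) + 2*(15) - 2*(-8) = -28; iterating: f(3)=-28, f(4)=-160, f(5)=-302, f(6)=-868, f(7)=-2020, f(8)=-5172, f(9)=-12648; answer -12648
Step 2: U1 = -12648; r = 3; total draws C(14,5) = 2002; favorable C(8,2)*C(6,3) = 560; P = 40/143; answer 40/143
Step 3: U2 = 40/143; threaded value p + q = 183; d = 11; cross terms: (-31*-29 - 12*-12)=1043, (12*-40 - 27*-29)=303, (27*-19 - 29*-40)=647, (29*37 - 11*-19)=1282, (11*35 - -40*37)=1865, (-40*-12 - -31*35)=1565; twice the area = |6705| = 6705; area = 6705/2; boundary points = 1 + 1 + 1 + 2 + 1 + 1 = 7; strictly interior points = area - boundary/2 + 1 = 3350; answer 3350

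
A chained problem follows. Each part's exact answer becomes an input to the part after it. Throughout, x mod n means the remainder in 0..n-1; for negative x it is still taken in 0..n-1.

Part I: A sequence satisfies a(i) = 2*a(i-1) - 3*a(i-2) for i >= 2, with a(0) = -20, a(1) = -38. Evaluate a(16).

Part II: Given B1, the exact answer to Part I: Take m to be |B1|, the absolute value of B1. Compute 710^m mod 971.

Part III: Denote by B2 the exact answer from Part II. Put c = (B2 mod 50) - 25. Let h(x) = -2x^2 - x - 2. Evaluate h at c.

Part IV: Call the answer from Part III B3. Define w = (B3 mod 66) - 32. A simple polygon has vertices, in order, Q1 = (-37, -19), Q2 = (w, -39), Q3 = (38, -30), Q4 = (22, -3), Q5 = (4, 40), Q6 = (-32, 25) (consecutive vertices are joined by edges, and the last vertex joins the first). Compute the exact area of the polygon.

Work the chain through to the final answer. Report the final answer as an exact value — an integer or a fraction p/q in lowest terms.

Part I: a(2) = 2*(-38) - 3*(-20) = -16; iterating: a(2)=-16, a(3)=82, a(4)=212, a(5)=178, a(6)=-280, a(7)=-1094, a(8)=-1348, a(9)=586, a(10)=5216, a(11)=8674, a(12)=1700, a(13)=-22622, a(14)=-50344, a(15)=-32822, a(16)=85388; answer 85388
Part II: B1 = 85388; m = 85388; squarings mod 971: 710^1=710, 710^2=151, 710^4=468, 710^8=549, 710^16=391, 710^32=434, 710^64=953, 710^128=324, 710^256=108, 710^512=12, 710^1024=144, 710^2048=345, 710^4096=563, 710^8192=423, 710^16384=265, 710^32768=313, 710^65536=869; 710^85388 = 710^4 * 710^8 * 710^128 * 710^256 * 710^1024 * 710^2048 * 710^16384 * 710^65536 = 752 (mod 971); answer 752
Part III: B2 = 752; c = -23; -2*(-23)^2 - 1*(-23)^1 - 2 = (-1058) + (23) + (-2) = -1037; answer -1037
Part IV: B3 = -1037; w = -13; cross terms: (-37*-39 - -13*-19)=1196, (-13*-30 - 38*-39)=1872, (38*-3 - 22*-30)=546, (22*40 - 4*-3)=892, (4*25 - -32*40)=1380, (-32*-19 - -37*25)=1533; twice the area = |7419| = 7419; area = 7419/2; answer 7419/2

7419/2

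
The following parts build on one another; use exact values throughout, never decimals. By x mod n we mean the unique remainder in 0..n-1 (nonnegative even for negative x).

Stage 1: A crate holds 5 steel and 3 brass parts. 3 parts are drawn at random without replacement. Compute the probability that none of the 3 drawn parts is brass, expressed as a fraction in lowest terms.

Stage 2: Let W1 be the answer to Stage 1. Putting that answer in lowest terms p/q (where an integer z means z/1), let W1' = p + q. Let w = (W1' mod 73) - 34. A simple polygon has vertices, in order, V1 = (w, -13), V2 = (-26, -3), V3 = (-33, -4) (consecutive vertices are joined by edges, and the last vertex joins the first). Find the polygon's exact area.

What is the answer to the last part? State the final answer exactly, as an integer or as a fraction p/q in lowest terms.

95/2

Stage 1: total draws C(8,3) = 56; favorable C(5,3) = 10; P = 5/28; answer 5/28
Stage 2: W1 = 5/28; threaded value p + q = 33; w = -1; cross terms: (-1*-3 - -26*-13)=-335, (-26*-4 - -33*-3)=5, (-33*-13 - -1*-4)=425; twice the area = |95| = 95; area = 95/2; answer 95/2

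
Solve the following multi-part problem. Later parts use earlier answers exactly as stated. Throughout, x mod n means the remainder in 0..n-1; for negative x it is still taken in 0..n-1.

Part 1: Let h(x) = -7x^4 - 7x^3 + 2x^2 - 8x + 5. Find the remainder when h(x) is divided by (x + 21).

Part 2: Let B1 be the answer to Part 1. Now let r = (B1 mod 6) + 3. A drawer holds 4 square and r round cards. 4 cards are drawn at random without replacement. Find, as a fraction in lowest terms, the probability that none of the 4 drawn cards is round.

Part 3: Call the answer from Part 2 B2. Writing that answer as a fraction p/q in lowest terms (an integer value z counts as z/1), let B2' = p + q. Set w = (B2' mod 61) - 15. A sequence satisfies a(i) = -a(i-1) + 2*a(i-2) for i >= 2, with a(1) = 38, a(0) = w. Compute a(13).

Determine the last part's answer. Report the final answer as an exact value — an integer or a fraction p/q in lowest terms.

Part 1: remainder = value at the root: -7*(-21)^4 - 7*(-21)^3 + 2*(-21)^2 - 8*(-21)^1 + 5 = (-1361367) + (64827) + (882) + (168) + (5) = -1295485; answer -1295485
Part 2: B1 = -1295485; r = 8; total draws C(12,4) = 495; favorable C(4,4) = 1; P = 1/495; answer 1/495
Part 3: B2 = 1/495; threaded value p + q = 496; w = -7; a(2) = -1*(38) + 2*(-7) = -52; iterating: a(2)=-52, a(3)=128, a(4)=-232, a(5)=488, a(6)=-952, a(7)=1928, a(8)=-3832, a(9)=7688, a(10)=-15352, a(11)=30728, a(12)=-61432, a(13)=122888; answer 122888

122888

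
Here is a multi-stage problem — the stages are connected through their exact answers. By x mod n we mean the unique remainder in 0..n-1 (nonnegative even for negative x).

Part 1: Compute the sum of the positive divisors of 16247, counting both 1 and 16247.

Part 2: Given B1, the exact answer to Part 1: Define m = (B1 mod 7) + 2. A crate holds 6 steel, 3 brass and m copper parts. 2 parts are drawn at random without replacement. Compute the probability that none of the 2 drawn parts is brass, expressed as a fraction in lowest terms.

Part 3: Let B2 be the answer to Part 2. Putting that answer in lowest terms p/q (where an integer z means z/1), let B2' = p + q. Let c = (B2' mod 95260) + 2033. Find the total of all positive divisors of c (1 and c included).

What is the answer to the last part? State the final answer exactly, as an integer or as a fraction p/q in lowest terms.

Part 1: 16247 = 7 * 11 * 211; sigma = (1 + 7) * (1 + 11) * (1 + 211) = 8 * 12 * 212 = 20352; answer 20352
Part 2: B1 = 20352; m = 5; total draws C(14,2) = 91; favorable C(11,2) = 55; P = 55/91; answer 55/91
Part 3: B2 = 55/91; threaded value p + q = 146; c = 2179; 2179 is prime, so its only divisors are 1 and 2179; sigma = 1 + 2179 = 2180; answer 2180

2180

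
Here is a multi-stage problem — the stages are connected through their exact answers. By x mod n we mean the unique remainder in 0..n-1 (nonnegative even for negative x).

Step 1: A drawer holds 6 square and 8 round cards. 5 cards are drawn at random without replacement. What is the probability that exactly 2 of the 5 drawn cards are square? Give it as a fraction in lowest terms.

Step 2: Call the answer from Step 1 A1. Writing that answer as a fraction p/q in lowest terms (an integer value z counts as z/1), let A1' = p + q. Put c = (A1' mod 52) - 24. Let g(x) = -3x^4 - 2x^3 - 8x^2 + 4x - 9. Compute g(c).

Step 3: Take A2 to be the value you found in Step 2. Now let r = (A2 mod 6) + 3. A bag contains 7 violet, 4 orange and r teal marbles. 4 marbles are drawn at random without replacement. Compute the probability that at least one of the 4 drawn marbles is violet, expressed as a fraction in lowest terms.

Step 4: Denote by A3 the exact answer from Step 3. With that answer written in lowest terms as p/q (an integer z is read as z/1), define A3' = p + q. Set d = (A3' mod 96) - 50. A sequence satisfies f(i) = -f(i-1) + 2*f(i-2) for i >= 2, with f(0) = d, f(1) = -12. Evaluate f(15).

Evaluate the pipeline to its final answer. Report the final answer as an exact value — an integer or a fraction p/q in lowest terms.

-229374

Step 1: total draws C(14,5) = 2002; favorable C(6,2)*C(8,3) = 840; P = 60/143; answer 60/143
Step 2: A1 = 60/143; threaded value p + q = 203; c = 23; -3*(23)^4 - 2*(23)^3 - 8*(23)^2 + 4*(23)^1 - 9 = (-839523) + (-24334) + (-4232) + (92) + (-9) = -868006; answer -868006
Step 3: A2 = -868006; r = 5; total draws C(16,4) = 1820; complement C(9,4) = 126; favorable 1820 - 126 = 1694; P = 121/130; answer 121/130
Step 4: A3 = 121/130; threaded value p + q = 251; d = 9; f(2) = -1*(-12) + 2*(9) = 30; iterating: f(2)=30, f(3)=-54, f(4)=114, f(5)=-222, f(6)=450, f(7)=-894, f(8)=1794, f(9)=-3582, f(10)=7170, f(11)=-14334, f(12)=28674, f(13)=-57342, f(14)=114690, f(15)=-229374; answer -229374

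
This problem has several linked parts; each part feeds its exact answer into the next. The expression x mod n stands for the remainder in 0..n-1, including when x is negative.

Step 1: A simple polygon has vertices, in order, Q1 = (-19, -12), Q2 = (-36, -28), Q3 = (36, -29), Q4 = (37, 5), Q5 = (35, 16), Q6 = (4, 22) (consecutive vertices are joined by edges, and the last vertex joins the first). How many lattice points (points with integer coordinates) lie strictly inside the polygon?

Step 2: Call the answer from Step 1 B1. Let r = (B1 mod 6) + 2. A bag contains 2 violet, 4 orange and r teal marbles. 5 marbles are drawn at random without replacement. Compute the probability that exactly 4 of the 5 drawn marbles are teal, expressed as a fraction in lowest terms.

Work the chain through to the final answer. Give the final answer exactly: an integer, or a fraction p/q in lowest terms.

70/429

Step 1: cross terms: (-19*-28 - -36*-12)=100, (-36*-29 - 36*-28)=2052, (36*5 - 37*-29)=1253, (37*16 - 35*5)=417, (35*22 - 4*16)=706, (4*-12 - -19*22)=370; twice the area = |4898| = 4898; area = 2449; boundary points = 1 + 1 + 1 + 1 + 1 + 1 = 6; strictly interior points = area - boundary/2 + 1 = 2447; answer 2447
Step 2: B1 = 2447; r = 7; total draws C(13,5) = 1287; favorable C(7,4)*C(6,1) = 210; P = 70/429; answer 70/429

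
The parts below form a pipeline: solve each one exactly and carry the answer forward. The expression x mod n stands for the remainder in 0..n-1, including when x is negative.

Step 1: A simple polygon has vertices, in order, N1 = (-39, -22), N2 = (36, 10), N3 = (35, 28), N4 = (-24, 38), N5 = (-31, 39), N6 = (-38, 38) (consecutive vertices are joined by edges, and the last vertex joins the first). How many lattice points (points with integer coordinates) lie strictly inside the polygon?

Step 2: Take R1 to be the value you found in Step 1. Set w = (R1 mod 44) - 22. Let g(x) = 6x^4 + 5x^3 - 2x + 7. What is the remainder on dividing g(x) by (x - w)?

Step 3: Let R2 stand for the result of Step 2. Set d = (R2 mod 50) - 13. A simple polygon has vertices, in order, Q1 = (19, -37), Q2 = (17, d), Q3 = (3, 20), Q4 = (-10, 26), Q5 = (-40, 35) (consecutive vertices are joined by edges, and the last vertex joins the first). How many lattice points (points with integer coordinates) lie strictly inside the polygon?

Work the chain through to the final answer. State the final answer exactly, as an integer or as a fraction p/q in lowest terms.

Step 1: cross terms: (-39*10 - 36*-22)=402, (36*28 - 35*10)=658, (35*38 - -24*28)=2002, (-24*39 - -31*38)=242, (-31*38 - -38*39)=304, (-38*-22 - -39*38)=2318; twice the area = |5926| = 5926; area = 2963; boundary points = 1 + 1 + 1 + 1 + 1 + 1 = 6; strictly interior points = area - boundary/2 + 1 = 2961; answer 2961
Step 2: R1 = 2961; w = -9; remainder = value at the root: 6*(-9)^4 + 5*(-9)^3 - 2*(-9)^1 + 7 = (39366) + (-3645) + (18) + (7) = 35746; answer 35746
Step 3: R2 = 35746; d = 33; cross terms: (19*33 - 17*-37)=1256, (17*20 - 3*33)=241, (3*26 - -10*20)=278, (-10*35 - -40*26)=690, (-40*-37 - 19*35)=815; twice the area = |3280| = 3280; area = 1640; boundary points = 2 + 1 + 1 + 3 + 1 = 8; strictly interior points = area - boundary/2 + 1 = 1637; answer 1637

1637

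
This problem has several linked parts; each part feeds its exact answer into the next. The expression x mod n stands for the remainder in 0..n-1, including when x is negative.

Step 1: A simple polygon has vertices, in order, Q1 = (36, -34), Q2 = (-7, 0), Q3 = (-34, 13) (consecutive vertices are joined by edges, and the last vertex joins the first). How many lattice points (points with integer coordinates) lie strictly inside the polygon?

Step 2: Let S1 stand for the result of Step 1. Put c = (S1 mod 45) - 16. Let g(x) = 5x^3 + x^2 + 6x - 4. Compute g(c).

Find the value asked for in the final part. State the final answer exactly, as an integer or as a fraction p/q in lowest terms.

110708

Step 1: cross terms: (36*0 - -7*-34)=-238, (-7*13 - -34*0)=-91, (-34*-34 - 36*13)=688; twice the area = |359| = 359; area = 359/2; boundary points = 1 + 1 + 1 = 3; strictly interior points = area - boundary/2 + 1 = 179; answer 179
Step 2: S1 = 179; c = 28; 5*(28)^3 + 1*(28)^2 + 6*(28)^1 - 4 = (109760) + (784) + (168) + (-4) = 110708; answer 110708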